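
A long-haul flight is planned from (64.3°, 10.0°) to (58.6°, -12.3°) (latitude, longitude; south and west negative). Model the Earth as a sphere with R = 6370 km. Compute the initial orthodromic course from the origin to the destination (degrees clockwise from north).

252.0°

N = sin Δλ·cos φ₂ = -0.1977;  D = cos φ₁ sin φ₂ − sin φ₁ cos φ₂ cos Δλ = -0.0642
initial course = atan2(N, D) = 252.01°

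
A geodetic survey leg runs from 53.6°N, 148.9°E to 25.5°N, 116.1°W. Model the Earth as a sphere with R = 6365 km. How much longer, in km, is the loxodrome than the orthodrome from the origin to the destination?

Great circle: cos σ = sin φ₁ sin φ₂ + cos φ₁ cos φ₂ cos Δλ,  σ = 1.2663 rad → d_gc = 8059.9 km
Rhumb line: Δψ = -0.6518, q = Δφ/Δψ = 0.7524, d_rh = R√(Δφ²+q²Δλ²) = 8532.1 km
Excess = 8532.1 − 8059.9 = 472.2 ≈ 472 km

472 km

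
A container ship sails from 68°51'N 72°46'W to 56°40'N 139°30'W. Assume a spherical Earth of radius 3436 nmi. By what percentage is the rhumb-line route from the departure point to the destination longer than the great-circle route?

4.7%

Great circle: σ = 0.5404 rad → d_gc = Rσ = 1856.7 nmi
Rhumb: Δφ = -0.2126, Δλ = -1.1647, Δψ = -0.4722, q = Δφ/Δψ = 0.4503 → d_rh = R√(Δφ²+q²Δλ²) = 1944.5 nmi
Excess = (1944.5 − 1856.7) / 1856.7 = 87.8 / 1856.7 = 4.73% ≈ 4.7%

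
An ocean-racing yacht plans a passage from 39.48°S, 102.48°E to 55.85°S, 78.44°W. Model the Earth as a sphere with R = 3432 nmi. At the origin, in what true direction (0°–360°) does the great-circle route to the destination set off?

θ = atan2( sin Δλ·cos φ₂ ,  cos φ₁ sin φ₂ − sin φ₁ cos φ₂ cos Δλ )
  = atan2(+0.0090, -0.9956) = 179.48°

179.5°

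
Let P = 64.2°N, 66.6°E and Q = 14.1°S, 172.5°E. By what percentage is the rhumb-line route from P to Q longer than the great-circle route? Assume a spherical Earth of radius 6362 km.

4.8%

Great circle: σ = 1.9124 rad → d_gc = Rσ = 12166.5 km
Rhumb: Δφ = -1.3666, Δλ = +1.8483, Δψ = -1.7225, q = Δφ/Δψ = 0.7934 → d_rh = R√(Δφ²+q²Δλ²) = 12752.4 km
Excess = (12752.4 − 12166.5) / 12166.5 = 585.9 / 12166.5 = 4.82% ≈ 4.8%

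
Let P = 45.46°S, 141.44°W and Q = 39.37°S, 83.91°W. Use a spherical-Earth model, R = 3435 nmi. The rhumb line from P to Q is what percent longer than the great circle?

Great circle: σ = 0.7329 rad → d_gc = Rσ = 2517.57 nmi
Rhumb: Δφ = +0.1063, Δλ = +1.0041, Δψ = +0.1442, q = Δφ/Δψ = 0.7374 → d_rh = R√(Δφ²+q²Δλ²) = 2569.23 nmi
Excess = (2569.23 − 2517.57) / 2517.57 = 51.66 / 2517.57 = 2.052% ≈ 2.1%

2.1%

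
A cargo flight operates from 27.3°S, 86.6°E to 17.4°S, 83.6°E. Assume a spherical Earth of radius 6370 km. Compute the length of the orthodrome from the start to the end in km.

1143 km

Haversine: a = sin²(Δφ/2)+cos φ₁ cos φ₂ sin²(Δλ/2) = 0.00803;  σ = 2·atan2(√a,√(1−a))
σ = 10.280° → d = Rσ = 6370·0.17942 = 1143 km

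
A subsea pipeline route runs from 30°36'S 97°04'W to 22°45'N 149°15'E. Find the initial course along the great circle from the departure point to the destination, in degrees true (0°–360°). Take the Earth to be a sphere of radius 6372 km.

N = sin Δλ·cos φ₂ = -0.8445;  D = cos φ₁ sin φ₂ − sin φ₁ cos φ₂ cos Δλ = +0.1443
initial course = atan2(N, D) = 279.70°

279.7°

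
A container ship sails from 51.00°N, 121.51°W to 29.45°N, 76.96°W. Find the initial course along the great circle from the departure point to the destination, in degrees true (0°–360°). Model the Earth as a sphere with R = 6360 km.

105.8°

N = sin Δλ·cos φ₂ = +0.6109;  D = cos φ₁ sin φ₂ − sin φ₁ cos φ₂ cos Δλ = -0.1728
initial course = atan2(N, D) = 105.80°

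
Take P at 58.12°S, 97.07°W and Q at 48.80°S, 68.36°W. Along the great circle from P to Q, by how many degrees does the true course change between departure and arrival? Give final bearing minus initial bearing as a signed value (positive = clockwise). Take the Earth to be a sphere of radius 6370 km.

Initial bearing θ₁ = atan2(sin Δλ cos φ₂, cos φ₁ sin φ₂ − sin φ₁ cos φ₂ cos Δλ) = 73.59°
Final bearing θ₂ = (initial bearing from the destination back to the start) + 180° = 50.28°
Δθ = θ₂ − θ₁ = -23.3°

-23.3°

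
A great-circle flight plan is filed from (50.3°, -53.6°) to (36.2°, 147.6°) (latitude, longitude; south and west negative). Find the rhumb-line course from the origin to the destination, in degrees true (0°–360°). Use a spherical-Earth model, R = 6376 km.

263.0°

Meridional parts: M(φ₁)=+1.0189, M(φ₂)=+0.6786 → ΔM = -0.3403;  Δλ = -2.7716 rad
tan C = Δλ / ΔM = +8.1455 → C = 263.00°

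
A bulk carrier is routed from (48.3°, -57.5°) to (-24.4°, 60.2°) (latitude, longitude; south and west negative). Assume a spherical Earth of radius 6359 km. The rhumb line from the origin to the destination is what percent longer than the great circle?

Great circle: σ = 2.2019 rad → d_gc = Rσ = 14002.0 km
Rhumb: Δφ = -1.2689, Δλ = +2.0543, Δψ = -1.4047, q = Δφ/Δψ = 0.9033 → d_rh = R√(Δφ²+q²Δλ²) = 14294.9 km
Excess = (14294.9 − 14002.0) / 14002.0 = 292.9 / 14002.0 = 2.09% ≈ 2.1%

2.1%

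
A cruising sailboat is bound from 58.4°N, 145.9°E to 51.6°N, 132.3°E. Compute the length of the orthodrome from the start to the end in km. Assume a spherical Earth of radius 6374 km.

cos σ = sin φ₁ sin φ₂ + cos φ₁ cos φ₂ cos Δλ
      = sin(58.40°)sin(51.60°) + cos(58.40°)cos(51.60°)cos(-13.60°) = 0.9838
σ = 10.315° → d = Rσ = 6374·0.18002 = 1147 km

1147 km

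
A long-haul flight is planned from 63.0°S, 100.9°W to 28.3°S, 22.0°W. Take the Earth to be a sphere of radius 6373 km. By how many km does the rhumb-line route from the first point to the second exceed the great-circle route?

315 km

Great circle: cos σ = sin φ₁ sin φ₂ + cos φ₁ cos φ₂ cos Δλ,  σ = 1.0479 rad → d_gc = 6678.4 km
Rhumb line: Δψ = +0.9115, q = Δφ/Δψ = 0.6645, d_rh = R√(Δφ²+q²Δλ²) = 6993.0 km
Excess = 6993.0 − 6678.4 = 314.6 ≈ 315 km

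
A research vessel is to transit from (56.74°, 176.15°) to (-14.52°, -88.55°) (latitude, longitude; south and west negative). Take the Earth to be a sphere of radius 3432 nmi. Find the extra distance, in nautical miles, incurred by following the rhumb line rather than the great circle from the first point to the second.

Great circle: cos σ = sin φ₁ sin φ₂ + cos φ₁ cos φ₂ cos Δλ,  σ = 1.8325 rad → d_gc = 6289.0 nmi
Rhumb line: Δψ = -1.4646, q = Δφ/Δψ = 0.8492, d_rh = R√(Δφ²+q²Δλ²) = 6459.1 nmi
Excess = 6459.1 − 6289.0 = 170.1 ≈ 170 nmi

170 nmi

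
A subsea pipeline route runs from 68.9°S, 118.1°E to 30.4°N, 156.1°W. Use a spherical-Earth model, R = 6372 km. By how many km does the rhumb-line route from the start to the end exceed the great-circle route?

309 km

Great circle: cos σ = sin φ₁ sin φ₂ + cos φ₁ cos φ₂ cos Δλ,  σ = 2.0369 rad → d_gc = 12978.8 km
Rhumb line: Δψ = +2.2381, q = Δφ/Δψ = 0.7744, d_rh = R√(Δφ²+q²Δλ²) = 13287.4 km
Excess = 13287.4 − 12978.8 = 308.6 ≈ 309 km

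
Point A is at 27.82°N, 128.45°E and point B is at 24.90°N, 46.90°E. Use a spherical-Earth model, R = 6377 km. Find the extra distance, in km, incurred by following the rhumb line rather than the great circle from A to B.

160 km

Great circle: cos σ = sin φ₁ sin φ₂ + cos φ₁ cos φ₂ cos Δλ,  σ = 1.2510 rad → d_gc = 7977.6 km
Rhumb line: Δψ = -0.0569, q = Δφ/Δψ = 0.8959, d_rh = R√(Δφ²+q²Δλ²) = 8137.9 km
Excess = 8137.9 − 7977.6 = 160.3 ≈ 160 km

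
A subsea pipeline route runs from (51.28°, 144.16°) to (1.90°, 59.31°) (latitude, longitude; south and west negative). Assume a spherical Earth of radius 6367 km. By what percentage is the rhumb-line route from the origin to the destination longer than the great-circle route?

2.6%

Great circle: σ = 1.4887 rad → d_gc = Rσ = 9478.7 km
Rhumb: Δφ = -0.8618, Δλ = -1.4809, Δψ = -1.0127, q = Δφ/Δψ = 0.8510 → d_rh = R√(Δφ²+q²Δλ²) = 9720.9 km
Excess = (9720.9 − 9478.7) / 9478.7 = 242.2 / 9478.7 = 2.56% ≈ 2.6%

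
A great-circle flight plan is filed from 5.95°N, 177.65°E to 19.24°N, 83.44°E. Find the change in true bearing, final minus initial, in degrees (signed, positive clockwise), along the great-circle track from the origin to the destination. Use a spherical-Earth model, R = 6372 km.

At departure: θ₁ = atan2(sin Δλ cos φ₂, cos φ₁ sin φ₂ − sin φ₁ cos φ₂ cos Δλ) = 289.58°
At arrival: θ₂ = atan2(sin Δλ cos φ₁, −cos φ₂ sin φ₁ + sin φ₂ cos φ₁ cos Δλ) = 262.99°
Δθ = θ₂ − θ₁ = -26.6°

-26.6°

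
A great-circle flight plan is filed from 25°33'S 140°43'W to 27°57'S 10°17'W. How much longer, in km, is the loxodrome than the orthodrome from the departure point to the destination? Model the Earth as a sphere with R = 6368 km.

Great circle: cos σ = sin φ₁ sin φ₂ + cos φ₁ cos φ₂ cos Δλ,  σ = 1.8910 rad → d_gc = 12041.7 km
Rhumb line: Δψ = -0.0469, q = Δφ/Δψ = 0.8929, d_rh = R√(Δφ²+q²Δλ²) = 12946.6 km
Excess = 12946.6 − 12041.7 = 904.9 ≈ 905 km

905 km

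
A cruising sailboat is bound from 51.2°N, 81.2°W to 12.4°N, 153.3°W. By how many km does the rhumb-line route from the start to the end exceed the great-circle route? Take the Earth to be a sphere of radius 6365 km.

Great circle: cos σ = sin φ₁ sin φ₂ + cos φ₁ cos φ₂ cos Δλ,  σ = 1.2074 rad → d_gc = 7685.1 km
Rhumb line: Δψ = -0.8256, q = Δφ/Δψ = 0.8203, d_rh = R√(Δφ²+q²Δλ²) = 7857.8 km
Excess = 7857.8 − 7685.1 = 172.7 ≈ 173 km

173 km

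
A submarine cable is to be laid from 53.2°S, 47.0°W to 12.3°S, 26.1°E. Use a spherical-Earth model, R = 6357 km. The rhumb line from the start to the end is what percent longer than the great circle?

2.5%

Great circle: σ = 1.2231 rad → d_gc = Rσ = 7775.3 km
Rhumb: Δφ = +0.7138, Δλ = +1.2758, Δψ = +0.8843, q = Δφ/Δψ = 0.8072 → d_rh = R√(Δφ²+q²Δλ²) = 7965.9 km
Excess = (7965.9 − 7775.3) / 7775.3 = 190.6 / 7775.3 = 2.451% ≈ 2.5%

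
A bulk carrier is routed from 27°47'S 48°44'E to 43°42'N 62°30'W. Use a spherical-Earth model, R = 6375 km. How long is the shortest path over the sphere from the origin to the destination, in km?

13755 km

cos σ = sin φ₁ sin φ₂ + cos φ₁ cos φ₂ cos Δλ
      = sin(-27.78°)sin(43.70°) + cos(-27.78°)cos(43.70°)cos(-111.23°) = -0.5537
σ = 123.621° → d = Rσ = 6375·2.15759 = 13755 km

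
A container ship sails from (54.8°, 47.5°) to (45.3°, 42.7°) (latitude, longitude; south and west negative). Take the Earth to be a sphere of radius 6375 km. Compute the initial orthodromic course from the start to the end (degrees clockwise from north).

199.9°

θ = atan2( sin Δλ·cos φ₂ ,  cos φ₁ sin φ₂ − sin φ₁ cos φ₂ cos Δλ )
  = atan2(-0.0589, -0.1630) = 199.85°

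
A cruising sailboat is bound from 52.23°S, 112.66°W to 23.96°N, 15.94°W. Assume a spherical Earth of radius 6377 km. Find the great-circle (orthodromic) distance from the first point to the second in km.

12548 km

cos σ = sin φ₁ sin φ₂ + cos φ₁ cos φ₂ cos Δλ
      = sin(-52.23°)sin(23.96°) + cos(-52.23°)cos(23.96°)cos(96.72°) = -0.3865
σ = 112.737° → d = Rσ = 6377·1.96764 = 12548 km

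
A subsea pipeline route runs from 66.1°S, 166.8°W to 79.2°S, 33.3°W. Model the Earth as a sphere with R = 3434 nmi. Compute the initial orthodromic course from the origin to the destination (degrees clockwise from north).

θ = atan2( sin Δλ·cos φ₂ ,  cos φ₁ sin φ₂ − sin φ₁ cos φ₂ cos Δλ )
  = atan2(+0.1359, -0.5159) = 165.24°

165.2°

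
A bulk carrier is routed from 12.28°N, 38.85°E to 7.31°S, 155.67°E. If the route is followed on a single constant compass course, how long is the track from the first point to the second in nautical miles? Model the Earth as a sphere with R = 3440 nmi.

7071 nmi

Rhumb course C = atan2(Δλ, Δψ) with Δψ = ln[tan(π/4+φ₂/2)/tan(π/4+φ₁/2)] = -0.3439, Δλ = +2.0389 → C = 99.57°
d = R·|Δφ| / |cos C| = 3440·0.34191 / 0.16633 = 7071 nmi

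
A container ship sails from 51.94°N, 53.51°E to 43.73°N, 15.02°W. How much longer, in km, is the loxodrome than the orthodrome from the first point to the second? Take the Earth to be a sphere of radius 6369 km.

Great circle: cos σ = sin φ₁ sin φ₂ + cos φ₁ cos φ₂ cos Δλ,  σ = 0.7851 rad → d_gc = 5000.2 km
Rhumb line: Δψ = -0.2141, q = Δφ/Δψ = 0.6693, d_rh = R√(Δφ²+q²Δλ²) = 5179.5 km
Excess = 5179.5 − 5000.2 = 179.3 ≈ 179 km

179 km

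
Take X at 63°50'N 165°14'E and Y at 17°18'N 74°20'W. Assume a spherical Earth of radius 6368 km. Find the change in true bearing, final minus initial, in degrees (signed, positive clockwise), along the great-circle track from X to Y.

+102.1°

Initial bearing θ₁ = atan2(sin Δλ cos φ₂, cos φ₁ sin φ₂ − sin φ₁ cos φ₂ cos Δλ) = 55.53°
Final bearing θ₂ = (initial bearing from the destination back to the start) + 180° = 157.62°
Δθ = θ₂ − θ₁ = +102.1°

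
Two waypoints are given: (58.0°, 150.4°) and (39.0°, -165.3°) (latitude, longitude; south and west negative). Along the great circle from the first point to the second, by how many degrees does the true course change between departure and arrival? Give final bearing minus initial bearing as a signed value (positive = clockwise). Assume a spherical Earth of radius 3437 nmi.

+34.4°

At departure: θ₁ = atan2(sin Δλ cos φ₂, cos φ₁ sin φ₂ − sin φ₁ cos φ₂ cos Δλ) = 104.28°
At arrival: θ₂ = atan2(sin Δλ cos φ₁, −cos φ₂ sin φ₁ + sin φ₂ cos φ₁ cos Δλ) = 138.64°
Δθ = θ₂ − θ₁ = +34.4°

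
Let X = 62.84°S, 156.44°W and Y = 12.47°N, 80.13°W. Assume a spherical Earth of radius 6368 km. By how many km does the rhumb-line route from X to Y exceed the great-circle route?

Great circle: cos σ = sin φ₁ sin φ₂ + cos φ₁ cos φ₂ cos Δλ,  σ = 1.6575 rad → d_gc = 10555.2 km
Rhumb line: Δψ = +1.6400, q = Δφ/Δψ = 0.8015, d_rh = R√(Δφ²+q²Δλ²) = 10782.5 km
Excess = 10782.5 − 10555.2 = 227.3 ≈ 227 km

227 km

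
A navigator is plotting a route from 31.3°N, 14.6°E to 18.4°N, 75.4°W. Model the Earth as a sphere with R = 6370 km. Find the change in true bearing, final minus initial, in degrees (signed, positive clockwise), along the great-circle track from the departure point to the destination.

-45.8°

At departure: θ₁ = atan2(sin Δλ cos φ₂, cos φ₁ sin φ₂ − sin φ₁ cos φ₂ cos Δλ) = 285.87°
At arrival: θ₂ = atan2(sin Δλ cos φ₁, −cos φ₂ sin φ₁ + sin φ₂ cos φ₁ cos Δλ) = 240.02°
Δθ = θ₂ − θ₁ = -45.8°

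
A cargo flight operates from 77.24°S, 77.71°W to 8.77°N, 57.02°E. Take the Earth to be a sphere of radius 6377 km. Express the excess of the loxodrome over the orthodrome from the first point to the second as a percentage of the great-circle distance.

13.2%

Great circle: σ = 1.8779 rad → d_gc = Rσ = 11975.5 km
Rhumb: Δφ = +1.5012, Δλ = +2.3515, Δψ = +2.3446, q = Δφ/Δψ = 0.6403 → d_rh = R√(Δφ²+q²Δλ²) = 13558.0 km
Excess = (13558.0 − 11975.5) / 11975.5 = 1582.5 / 11975.5 = 13.21% ≈ 13.2%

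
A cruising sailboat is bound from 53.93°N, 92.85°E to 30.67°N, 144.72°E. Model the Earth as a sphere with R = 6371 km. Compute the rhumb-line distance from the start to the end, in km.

4921 km

Δψ = ln[tan(π/4+φ₂/2)/tan(π/4+φ₁/2)] = -0.5592;  Δφ = -0.4060 rad,  Δλ = +0.9053 rad
q = Δφ/Δψ = 0.7259
d = R·√(Δφ² + q²Δλ²) = 6371·0.77245 = 4921 km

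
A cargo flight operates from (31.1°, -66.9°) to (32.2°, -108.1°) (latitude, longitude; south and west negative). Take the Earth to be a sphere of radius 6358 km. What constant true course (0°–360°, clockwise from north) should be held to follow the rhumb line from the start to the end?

271.8°

Meridional parts: M(φ₁)=+0.5716, M(φ₂)=+0.5942 → ΔM = +0.0226;  Δλ = -0.7191 rad
tan C = Δλ / ΔM = -31.8830 → C = 271.80°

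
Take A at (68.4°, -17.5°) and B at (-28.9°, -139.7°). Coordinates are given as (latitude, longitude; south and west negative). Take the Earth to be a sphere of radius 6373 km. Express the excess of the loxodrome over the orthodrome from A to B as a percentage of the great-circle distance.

5.9%

Great circle: σ = 2.2409 rad → d_gc = Rσ = 14281.4 km
Rhumb: Δφ = -1.6982, Δλ = -2.1328, Δψ = -2.1840, q = Δφ/Δψ = 0.7776 → d_rh = R√(Δφ²+q²Δλ²) = 15127.2 km
Excess = (15127.2 − 14281.4) / 14281.4 = 845.8 / 14281.4 = 5.92% ≈ 5.9%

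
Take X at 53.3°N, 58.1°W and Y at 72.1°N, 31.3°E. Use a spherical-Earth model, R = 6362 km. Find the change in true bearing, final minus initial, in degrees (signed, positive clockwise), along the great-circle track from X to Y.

+83.4°

At departure: θ₁ = atan2(sin Δλ cos φ₂, cos φ₁ sin φ₂ − sin φ₁ cos φ₂ cos Δλ) = 28.50°
At arrival: θ₂ = atan2(sin Δλ cos φ₁, −cos φ₂ sin φ₁ + sin φ₂ cos φ₁ cos Δλ) = 111.92°
Δθ = θ₂ − θ₁ = +83.4°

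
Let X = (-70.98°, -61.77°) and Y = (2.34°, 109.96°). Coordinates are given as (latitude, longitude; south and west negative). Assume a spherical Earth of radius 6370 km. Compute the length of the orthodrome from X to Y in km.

cos σ = sin φ₁ sin φ₂ + cos φ₁ cos φ₂ cos Δλ
      = sin(-70.98°)sin(2.34°) + cos(-70.98°)cos(2.34°)cos(171.73°) = -0.3608
σ = 111.152° → d = Rσ = 6370·1.93997 = 12358 km

12358 km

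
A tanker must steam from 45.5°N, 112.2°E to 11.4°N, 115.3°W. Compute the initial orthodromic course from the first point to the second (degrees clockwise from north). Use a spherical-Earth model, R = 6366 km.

49.8°

N = sin Δλ·cos φ₂ = +0.7227;  D = cos φ₁ sin φ₂ − sin φ₁ cos φ₂ cos Δλ = +0.6109
initial course = atan2(N, D) = 49.79°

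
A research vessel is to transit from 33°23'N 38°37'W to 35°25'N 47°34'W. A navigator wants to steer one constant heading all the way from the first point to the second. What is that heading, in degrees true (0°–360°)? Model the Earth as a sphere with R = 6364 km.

285.4°

Meridional parts: M(φ₁)=+0.6187, M(φ₂)=+0.6617 → ΔM = +0.0430;  Δλ = -0.1562 rad
tan C = Δλ / ΔM = -3.6315 → C = 285.40°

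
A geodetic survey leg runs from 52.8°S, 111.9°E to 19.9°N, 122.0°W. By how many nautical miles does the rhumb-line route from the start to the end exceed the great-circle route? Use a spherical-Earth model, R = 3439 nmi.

315 nmi

Great circle: cos σ = sin φ₁ sin φ₂ + cos φ₁ cos φ₂ cos Δλ,  σ = 2.2219 rad → d_gc = 7641.2 nmi
Rhumb line: Δψ = +1.4436, q = Δφ/Δψ = 0.8790, d_rh = R√(Δφ²+q²Δλ²) = 7956.1 nmi
Excess = 7956.1 − 7641.2 = 314.9 ≈ 315 nmi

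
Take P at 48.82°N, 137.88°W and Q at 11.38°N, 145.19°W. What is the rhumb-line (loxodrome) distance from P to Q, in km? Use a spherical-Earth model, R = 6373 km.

4220 km

Δψ = ln[tan(π/4+φ₂/2)/tan(π/4+φ₁/2)] = -0.7791;  Δφ = -0.6535 rad,  Δλ = -0.1276 rad
q = Δφ/Δψ = 0.8387
d = R·√(Δφ² + q²Δλ²) = 6373·0.66216 = 4220 km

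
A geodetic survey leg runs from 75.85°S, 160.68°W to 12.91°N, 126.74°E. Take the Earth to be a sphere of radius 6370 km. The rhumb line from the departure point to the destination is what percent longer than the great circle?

2.9%

Great circle: σ = 1.7166 rad → d_gc = Rσ = 10934.9 km
Rhumb: Δφ = +1.5492, Δλ = -1.2668, Δψ = +2.3138, q = Δφ/Δψ = 0.6695 → d_rh = R√(Δφ²+q²Δλ²) = 11250.2 km
Excess = (11250.2 − 10934.9) / 10934.9 = 315.3 / 10934.9 = 2.88% ≈ 2.9%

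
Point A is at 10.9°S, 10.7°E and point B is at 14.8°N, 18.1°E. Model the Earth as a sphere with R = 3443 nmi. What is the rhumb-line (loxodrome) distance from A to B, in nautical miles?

1606 nmi

Rhumb course C = atan2(Δλ, Δψ) with Δψ = ln[tan(π/4+φ₂/2)/tan(π/4+φ₁/2)] = +0.4526, Δλ = +0.1292 → C = 15.93°
d = R·|Δφ| / |cos C| = 3443·0.44855 / 0.96162 = 1606 nmi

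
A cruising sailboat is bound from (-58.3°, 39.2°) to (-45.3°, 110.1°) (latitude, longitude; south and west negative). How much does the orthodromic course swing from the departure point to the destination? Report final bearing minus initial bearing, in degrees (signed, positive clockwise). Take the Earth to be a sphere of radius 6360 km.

-58.8°

At departure: θ₁ = atan2(sin Δλ cos φ₂, cos φ₁ sin φ₂ − sin φ₁ cos φ₂ cos Δλ) = 104.97°
At arrival: θ₂ = atan2(sin Δλ cos φ₁, −cos φ₂ sin φ₁ + sin φ₂ cos φ₁ cos Δλ) = 46.20°
Δθ = θ₂ − θ₁ = -58.8°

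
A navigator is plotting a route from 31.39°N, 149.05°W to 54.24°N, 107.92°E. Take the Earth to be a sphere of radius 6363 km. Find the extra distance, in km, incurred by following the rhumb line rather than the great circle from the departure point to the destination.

Great circle: cos σ = sin φ₁ sin φ₂ + cos φ₁ cos φ₂ cos Δλ,  σ = 1.2554 rad → d_gc = 7988.13 km
Rhumb line: Δψ = +0.5538, q = Δφ/Δψ = 0.7201, d_rh = R√(Δφ²+q²Δλ²) = 8621.59 km
Excess = 8621.59 − 7988.13 = 633.46 ≈ 633 km

633 km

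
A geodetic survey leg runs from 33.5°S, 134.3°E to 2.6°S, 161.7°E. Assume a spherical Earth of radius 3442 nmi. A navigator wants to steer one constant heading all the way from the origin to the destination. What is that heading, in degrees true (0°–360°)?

Δψ = ln[tan(π/4+φ₂/2)/tan(π/4+φ₁/2)] = +0.5758
Δλ = +0.4782 rad (taken the short way round)
course = atan2(Δλ, Δψ) = 39.71°

39.7°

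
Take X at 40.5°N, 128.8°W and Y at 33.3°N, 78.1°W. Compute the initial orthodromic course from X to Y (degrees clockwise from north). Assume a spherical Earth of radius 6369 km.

θ = atan2( sin Δλ·cos φ₂ ,  cos φ₁ sin φ₂ − sin φ₁ cos φ₂ cos Δλ )
  = atan2(+0.6468, +0.0737) = 83.50°

83.5°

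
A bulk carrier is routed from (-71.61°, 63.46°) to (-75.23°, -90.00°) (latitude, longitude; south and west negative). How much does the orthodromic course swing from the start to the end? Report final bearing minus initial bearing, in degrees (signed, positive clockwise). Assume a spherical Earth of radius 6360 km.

+152.4°

At departure: θ₁ = atan2(sin Δλ cos φ₂, cos φ₁ sin φ₂ − sin φ₁ cos φ₂ cos Δλ) = 192.32°
At arrival: θ₂ = atan2(sin Δλ cos φ₁, −cos φ₂ sin φ₁ + sin φ₂ cos φ₁ cos Δλ) = 344.69°
Δθ = θ₂ − θ₁ = +152.4°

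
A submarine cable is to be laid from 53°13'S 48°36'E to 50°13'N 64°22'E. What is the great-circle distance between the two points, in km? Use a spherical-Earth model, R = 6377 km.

11607 km

Haversine: a = sin²(Δφ/2)+cos φ₁ cos φ₂ sin²(Δλ/2) = 0.62336;  σ = 2·atan2(√a,√(1−a))
σ = 104.284° → d = Rσ = 6377·1.82010 = 11607 km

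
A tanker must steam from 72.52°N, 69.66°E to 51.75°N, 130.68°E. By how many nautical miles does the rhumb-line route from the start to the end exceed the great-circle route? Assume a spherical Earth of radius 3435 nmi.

76 nmi

Great circle: cos σ = sin φ₁ sin φ₂ + cos φ₁ cos φ₂ cos Δλ,  σ = 0.5751 rad → d_gc = 1975.4 nmi
Rhumb line: Δψ = -0.8134, q = Δφ/Δψ = 0.4457, d_rh = R√(Δφ²+q²Δλ²) = 2051.5 nmi
Excess = 2051.5 − 1975.4 = 76.1 ≈ 76 nmi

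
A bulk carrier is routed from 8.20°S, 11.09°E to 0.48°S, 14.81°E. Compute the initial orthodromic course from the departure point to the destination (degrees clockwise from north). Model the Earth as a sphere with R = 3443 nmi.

25.8°

N = sin Δλ·cos φ₂ = +0.0649;  D = cos φ₁ sin φ₂ − sin φ₁ cos φ₂ cos Δλ = +0.1340
initial course = atan2(N, D) = 25.83°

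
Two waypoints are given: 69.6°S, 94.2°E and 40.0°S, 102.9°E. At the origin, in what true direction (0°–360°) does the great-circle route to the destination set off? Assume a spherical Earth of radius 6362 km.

13.4°

θ = atan2( sin Δλ·cos φ₂ ,  cos φ₁ sin φ₂ − sin φ₁ cos φ₂ cos Δλ )
  = atan2(+0.1159, +0.4857) = 13.42°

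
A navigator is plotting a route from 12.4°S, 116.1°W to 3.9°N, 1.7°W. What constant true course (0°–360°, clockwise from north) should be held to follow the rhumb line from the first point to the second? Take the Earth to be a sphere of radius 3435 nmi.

81.8°

Δψ = ln[tan(π/4+φ₂/2)/tan(π/4+φ₁/2)] = +0.2863
Δλ = +1.9967 rad (taken the short way round)
course = atan2(Δλ, Δψ) = 81.84°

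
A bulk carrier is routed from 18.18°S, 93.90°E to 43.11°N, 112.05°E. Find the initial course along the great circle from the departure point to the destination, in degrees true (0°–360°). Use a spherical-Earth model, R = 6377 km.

14.7°

N = sin Δλ·cos φ₂ = +0.2274;  D = cos φ₁ sin φ₂ − sin φ₁ cos φ₂ cos Δλ = +0.8657
initial course = atan2(N, D) = 14.72°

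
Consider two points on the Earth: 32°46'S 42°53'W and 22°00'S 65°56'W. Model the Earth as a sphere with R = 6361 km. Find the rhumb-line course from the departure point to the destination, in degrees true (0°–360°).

Δψ = ln[tan(π/4+φ₂/2)/tan(π/4+φ₁/2)] = +0.2121
Δλ = -0.4023 rad (taken the short way round)
course = atan2(Δλ, Δψ) = 297.80°

297.8°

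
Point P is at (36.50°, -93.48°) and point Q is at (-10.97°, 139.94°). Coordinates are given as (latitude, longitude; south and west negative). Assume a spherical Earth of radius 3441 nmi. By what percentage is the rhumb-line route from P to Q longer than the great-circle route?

Great circle: σ = 2.1938 rad → d_gc = Rσ = 7548.9 nmi
Rhumb: Δφ = -0.8285, Δλ = -2.2092, Δψ = -0.8777, q = Δφ/Δψ = 0.9439 → d_rh = R√(Δφ²+q²Δλ²) = 7721.2 nmi
Excess = (7721.2 − 7548.9) / 7548.9 = 172.3 / 7548.9 = 2.28% ≈ 2.3%

2.3%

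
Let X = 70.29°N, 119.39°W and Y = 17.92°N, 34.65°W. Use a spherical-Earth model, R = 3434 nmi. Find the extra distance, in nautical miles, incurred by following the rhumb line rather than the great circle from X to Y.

Great circle: cos σ = sin φ₁ sin φ₂ + cos φ₁ cos φ₂ cos Δλ,  σ = 1.2460 rad → d_gc = 4278.9 nmi
Rhumb line: Δψ = -1.4323, q = Δφ/Δψ = 0.6381, d_rh = R√(Δφ²+q²Δλ²) = 4511.8 nmi
Excess = 4511.8 − 4278.9 = 232.9 ≈ 233 nmi

233 nmi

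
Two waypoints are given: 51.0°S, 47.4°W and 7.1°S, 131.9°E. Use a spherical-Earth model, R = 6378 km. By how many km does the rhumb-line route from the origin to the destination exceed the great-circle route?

3863 km

Great circle: cos σ = sin φ₁ sin φ₂ + cos φ₁ cos φ₂ cos Δλ,  σ = 2.1275 rad → d_gc = 13569.20 km
Rhumb line: Δψ = +0.9139, q = Δφ/Δψ = 0.8384, d_rh = R√(Δφ²+q²Δλ²) = 17432.65 km
Excess = 17432.65 − 13569.20 = 3863.45 ≈ 3863 km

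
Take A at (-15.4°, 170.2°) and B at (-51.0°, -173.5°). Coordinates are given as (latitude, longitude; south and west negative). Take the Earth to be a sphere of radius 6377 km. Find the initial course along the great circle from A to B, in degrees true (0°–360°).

163.3°

N = sin Δλ·cos φ₂ = +0.1766;  D = cos φ₁ sin φ₂ − sin φ₁ cos φ₂ cos Δλ = -0.5888
initial course = atan2(N, D) = 163.30°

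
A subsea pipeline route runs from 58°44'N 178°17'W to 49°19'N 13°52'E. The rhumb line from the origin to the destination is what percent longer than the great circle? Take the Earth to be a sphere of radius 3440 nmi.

37.8%

Great circle: σ = 1.2478 rad → d_gc = Rσ = 4292.4 nmi
Rhumb: Δφ = -0.1644, Δλ = -2.9295, Δψ = -0.2813, q = Δφ/Δψ = 0.5842 → d_rh = R√(Δφ²+q²Δλ²) = 5914.9 nmi
Excess = (5914.9 − 4292.4) / 4292.4 = 1622.5 / 4292.4 = 37.80% ≈ 37.8%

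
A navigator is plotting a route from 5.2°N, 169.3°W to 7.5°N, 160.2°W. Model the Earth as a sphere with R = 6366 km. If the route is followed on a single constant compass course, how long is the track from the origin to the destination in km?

Rhumb course C = atan2(Δλ, Δψ) with Δψ = ln[tan(π/4+φ₂/2)/tan(π/4+φ₁/2)] = +0.0404, Δλ = +0.1588 → C = 75.73°
d = R·|Δφ| / |cos C| = 6366·0.04014 / 0.24648 = 1037 km

1037 km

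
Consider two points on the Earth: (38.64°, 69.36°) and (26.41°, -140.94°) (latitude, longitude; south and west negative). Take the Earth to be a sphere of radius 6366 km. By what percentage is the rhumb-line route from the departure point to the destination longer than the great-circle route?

15.9%

Great circle: σ = 1.9031 rad → d_gc = Rσ = 12115.4 km
Rhumb: Δφ = -0.2135, Δλ = +2.6128, Δψ = -0.2540, q = Δφ/Δψ = 0.8402 → d_rh = R√(Δφ²+q²Δλ²) = 14041.6 km
Excess = (14041.6 − 12115.4) / 12115.4 = 1926.2 / 12115.4 = 15.90% ≈ 15.9%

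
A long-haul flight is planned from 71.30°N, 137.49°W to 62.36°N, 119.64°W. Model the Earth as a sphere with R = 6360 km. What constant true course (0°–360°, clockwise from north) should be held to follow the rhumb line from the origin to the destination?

142.2°

Δψ = ln[tan(π/4+φ₂/2)/tan(π/4+φ₁/2)] = -0.4015
Δλ = +0.3115 rad (taken the short way round)
course = atan2(Δλ, Δψ) = 142.19°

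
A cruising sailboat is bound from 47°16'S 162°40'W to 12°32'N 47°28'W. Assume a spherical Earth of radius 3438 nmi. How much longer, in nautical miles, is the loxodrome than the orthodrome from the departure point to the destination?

Great circle: cos σ = sin φ₁ sin φ₂ + cos φ₁ cos φ₂ cos Δλ,  σ = 2.0280 rad → d_gc = 6972.3 nmi
Rhumb line: Δψ = +1.1590, q = Δφ/Δψ = 0.9005, d_rh = R√(Δφ²+q²Δλ²) = 7185.1 nmi
Excess = 7185.1 − 6972.3 = 212.8 ≈ 213 nmi

213 nmi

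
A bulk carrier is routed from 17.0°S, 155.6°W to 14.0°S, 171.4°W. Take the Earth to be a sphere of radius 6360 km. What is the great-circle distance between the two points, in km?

1722 km

Haversine: a = sin²(Δφ/2)+cos φ₁ cos φ₂ sin²(Δλ/2) = 0.01821;  σ = 2·atan2(√a,√(1−a))
σ = 15.513° → d = Rσ = 6360·0.27075 = 1722 km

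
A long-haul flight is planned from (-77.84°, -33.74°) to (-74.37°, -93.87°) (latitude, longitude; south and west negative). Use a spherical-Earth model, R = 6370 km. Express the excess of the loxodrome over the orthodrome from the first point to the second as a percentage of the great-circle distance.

4.5%

Great circle: σ = 0.2469 rad → d_gc = Rσ = 1572.6 km
Rhumb: Δφ = +0.0606, Δλ = -1.0495, Δψ = +0.2535, q = Δφ/Δψ = 0.2389 → d_rh = R√(Δφ²+q²Δλ²) = 1643.0 km
Excess = (1643.0 − 1572.6) / 1572.6 = 70.4 / 1572.6 = 4.48% ≈ 4.5%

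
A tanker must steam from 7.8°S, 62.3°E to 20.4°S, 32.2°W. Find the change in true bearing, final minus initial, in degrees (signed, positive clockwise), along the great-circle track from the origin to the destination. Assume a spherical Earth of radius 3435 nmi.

+29.7°

At departure: θ₁ = atan2(sin Δλ cos φ₂, cos φ₁ sin φ₂ − sin φ₁ cos φ₂ cos Δλ) = 249.18°
At arrival: θ₂ = atan2(sin Δλ cos φ₁, −cos φ₂ sin φ₁ + sin φ₂ cos φ₁ cos Δλ) = 278.88°
Δθ = θ₂ − θ₁ = +29.7°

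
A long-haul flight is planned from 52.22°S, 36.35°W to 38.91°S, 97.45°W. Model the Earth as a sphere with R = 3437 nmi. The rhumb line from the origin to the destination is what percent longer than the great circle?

Great circle: σ = 0.7571 rad → d_gc = Rσ = 2602.2 nmi
Rhumb: Δφ = +0.2323, Δλ = -1.0664, Δψ = +0.3341, q = Δφ/Δψ = 0.6952 → d_rh = R√(Δφ²+q²Δλ²) = 2670.3 nmi
Excess = (2670.3 − 2602.2) / 2602.2 = 68.1 / 2602.2 = 2.62% ≈ 2.6%

2.6%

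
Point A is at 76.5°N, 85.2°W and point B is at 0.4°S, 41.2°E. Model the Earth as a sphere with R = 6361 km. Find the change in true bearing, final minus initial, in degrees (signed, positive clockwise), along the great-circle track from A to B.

At departure: θ₁ = atan2(sin Δλ cos φ₂, cos φ₁ sin φ₂ − sin φ₁ cos φ₂ cos Δλ) = 54.44°
At arrival: θ₂ = atan2(sin Δλ cos φ₁, −cos φ₂ sin φ₁ + sin φ₂ cos φ₁ cos Δλ) = 169.05°
Δθ = θ₂ − θ₁ = +114.6°

+114.6°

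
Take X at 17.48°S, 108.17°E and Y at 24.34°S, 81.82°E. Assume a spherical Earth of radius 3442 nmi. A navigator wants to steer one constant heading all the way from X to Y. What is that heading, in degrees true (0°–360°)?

Meridional parts: M(φ₁)=-0.3099, M(φ₂)=-0.4382 → ΔM = -0.1283;  Δλ = -0.4599 rad
tan C = Δλ / ΔM = +3.5854 → C = 254.42°

254.4°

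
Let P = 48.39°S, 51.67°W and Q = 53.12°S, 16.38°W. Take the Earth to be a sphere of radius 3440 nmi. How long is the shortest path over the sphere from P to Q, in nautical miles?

cos σ = sin φ₁ sin φ₂ + cos φ₁ cos φ₂ cos Δλ
      = sin(-48.39°)sin(-53.12°) + cos(-48.39°)cos(-53.12°)cos(35.29°) = 0.9234
σ = 22.578° → d = Rσ = 3440·0.39405 = 1356 nmi

1356 nmi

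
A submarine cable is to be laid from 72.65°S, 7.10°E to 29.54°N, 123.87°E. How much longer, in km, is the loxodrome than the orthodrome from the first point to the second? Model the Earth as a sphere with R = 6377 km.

Great circle: cos σ = sin φ₁ sin φ₂ + cos φ₁ cos φ₂ cos Δλ,  σ = 2.1987 rad → d_gc = 14021.2 km
Rhumb line: Δψ = +2.4202, q = Δφ/Δψ = 0.7370, d_rh = R√(Δφ²+q²Δλ²) = 14869.3 km
Excess = 14869.3 − 14021.2 = 848.1 ≈ 848 km

848 km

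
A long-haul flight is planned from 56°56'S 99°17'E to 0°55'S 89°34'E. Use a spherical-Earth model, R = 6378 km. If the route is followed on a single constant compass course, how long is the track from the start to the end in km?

6298 km

Δψ = ln[tan(π/4+φ₂/2)/tan(π/4+φ₁/2)] = +1.1985;  Δφ = +0.9777 rad,  Δλ = -0.1696 rad
q = Δφ/Δψ = 0.8157
d = R·√(Δφ² + q²Δλ²) = 6378·0.98741 = 6298 km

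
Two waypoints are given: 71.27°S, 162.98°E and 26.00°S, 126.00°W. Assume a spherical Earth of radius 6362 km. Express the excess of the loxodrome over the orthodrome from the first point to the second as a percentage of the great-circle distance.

4.1%

Great circle: σ = 1.0367 rad → d_gc = Rσ = 6595.8 km
Rhumb: Δφ = +0.7901, Δλ = +1.2395, Δψ = +1.3321, q = Δφ/Δψ = 0.5931 → d_rh = R√(Δφ²+q²Δλ²) = 6866.3 km
Excess = (6866.3 − 6595.8) / 6595.8 = 270.5 / 6595.8 = 4.10% ≈ 4.1%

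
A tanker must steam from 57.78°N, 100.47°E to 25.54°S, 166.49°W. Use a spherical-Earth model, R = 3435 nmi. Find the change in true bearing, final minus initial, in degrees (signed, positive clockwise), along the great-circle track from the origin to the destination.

+42.8°

At departure: θ₁ = atan2(sin Δλ cos φ₂, cos φ₁ sin φ₂ − sin φ₁ cos φ₂ cos Δλ) = 101.87°
At arrival: θ₂ = atan2(sin Δλ cos φ₁, −cos φ₂ sin φ₁ + sin φ₂ cos φ₁ cos Δλ) = 144.67°
Δθ = θ₂ − θ₁ = +42.8°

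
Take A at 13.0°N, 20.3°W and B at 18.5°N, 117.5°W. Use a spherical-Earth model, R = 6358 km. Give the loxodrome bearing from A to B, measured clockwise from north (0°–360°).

Meridional parts: M(φ₁)=+0.2289, M(φ₂)=+0.3286 → ΔM = +0.0998;  Δλ = -1.6965 rad
tan C = Δλ / ΔM = -17.0016 → C = 273.37°

273.4°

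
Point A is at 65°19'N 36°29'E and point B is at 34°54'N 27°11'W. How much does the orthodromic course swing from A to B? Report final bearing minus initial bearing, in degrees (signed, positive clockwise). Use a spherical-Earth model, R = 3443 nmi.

At departure: θ₁ = atan2(sin Δλ cos φ₂, cos φ₁ sin φ₂ − sin φ₁ cos φ₂ cos Δλ) = 262.89°
At arrival: θ₂ = atan2(sin Δλ cos φ₁, −cos φ₂ sin φ₁ + sin φ₂ cos φ₁ cos Δλ) = 210.35°
Δθ = θ₂ − θ₁ = -52.5°

-52.5°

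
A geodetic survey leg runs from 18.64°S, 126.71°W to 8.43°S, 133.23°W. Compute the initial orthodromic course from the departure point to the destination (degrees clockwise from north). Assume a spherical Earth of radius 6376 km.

θ = atan2( sin Δλ·cos φ₂ ,  cos φ₁ sin φ₂ − sin φ₁ cos φ₂ cos Δλ )
  = atan2(-0.1123, +0.1752) = 327.34°

327.3°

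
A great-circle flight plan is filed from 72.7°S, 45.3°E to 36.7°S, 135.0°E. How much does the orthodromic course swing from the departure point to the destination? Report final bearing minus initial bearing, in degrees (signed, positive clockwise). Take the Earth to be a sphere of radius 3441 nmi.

At departure: θ₁ = atan2(sin Δλ cos φ₂, cos φ₁ sin φ₂ − sin φ₁ cos φ₂ cos Δλ) = 102.22°
At arrival: θ₂ = atan2(sin Δλ cos φ₁, −cos φ₂ sin φ₁ + sin φ₂ cos φ₁ cos Δλ) = 21.25°
Δθ = θ₂ − θ₁ = -81.0°

-81.0°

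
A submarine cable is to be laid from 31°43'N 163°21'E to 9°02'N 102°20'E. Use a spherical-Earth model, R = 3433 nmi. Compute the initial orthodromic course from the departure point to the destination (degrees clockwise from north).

N = sin Δλ·cos φ₂ = -0.8639;  D = cos φ₁ sin φ₂ − sin φ₁ cos φ₂ cos Δλ = -0.1180
initial course = atan2(N, D) = 262.22°

262.2°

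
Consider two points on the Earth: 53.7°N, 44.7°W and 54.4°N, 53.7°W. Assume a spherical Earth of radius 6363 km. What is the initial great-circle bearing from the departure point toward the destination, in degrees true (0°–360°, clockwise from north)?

N = sin Δλ·cos φ₂ = -0.0911;  D = cos φ₁ sin φ₂ − sin φ₁ cos φ₂ cos Δλ = +0.0180
initial course = atan2(N, D) = 281.18°

281.2°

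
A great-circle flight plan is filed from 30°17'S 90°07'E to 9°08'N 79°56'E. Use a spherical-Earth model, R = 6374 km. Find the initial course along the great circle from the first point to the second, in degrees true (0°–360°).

N = sin Δλ·cos φ₂ = -0.1746;  D = cos φ₁ sin φ₂ − sin φ₁ cos φ₂ cos Δλ = +0.6271
initial course = atan2(N, D) = 344.45°

344.4°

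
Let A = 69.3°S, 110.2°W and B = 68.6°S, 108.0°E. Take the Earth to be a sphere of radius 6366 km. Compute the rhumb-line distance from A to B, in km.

5659 km

Δψ = ln[tan(π/4+φ₂/2)/tan(π/4+φ₁/2)] = +0.0340;  Δφ = +0.0122 rad,  Δλ = -2.4749 rad
q = Δφ/Δψ = 0.3592
d = R·√(Δφ² + q²Δλ²) = 6366·0.88894 = 5659 km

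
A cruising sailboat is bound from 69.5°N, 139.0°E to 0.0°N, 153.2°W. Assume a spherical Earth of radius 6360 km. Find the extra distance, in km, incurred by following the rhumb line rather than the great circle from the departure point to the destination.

235 km

Great circle: cos σ = sin φ₁ sin φ₂ + cos φ₁ cos φ₂ cos Δλ,  σ = 1.4381 rad → d_gc = 9146.2 km
Rhumb line: Δψ = -1.7102, q = Δφ/Δψ = 0.7093, d_rh = R√(Δφ²+q²Δλ²) = 9381.4 km
Excess = 9381.4 − 9146.2 = 235.2 ≈ 235 km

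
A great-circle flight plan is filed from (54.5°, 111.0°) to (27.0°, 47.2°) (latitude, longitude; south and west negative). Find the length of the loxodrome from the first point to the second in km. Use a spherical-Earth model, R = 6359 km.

6058 km

Rhumb course C = atan2(Δλ, Δψ) with Δψ = ln[tan(π/4+φ₂/2)/tan(π/4+φ₁/2)] = -0.6494, Δλ = -1.1135 → C = 239.75°
d = R·|Δφ| / |cos C| = 6359·0.47997 / 0.50378 = 6058 km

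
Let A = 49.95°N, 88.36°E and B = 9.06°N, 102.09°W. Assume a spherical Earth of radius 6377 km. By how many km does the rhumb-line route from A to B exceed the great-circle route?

3087 km

Great circle: cos σ = sin φ₁ sin φ₂ + cos φ₁ cos φ₂ cos Δλ,  σ = 2.0994 rad → d_gc = 13388.0 km
Rhumb line: Δψ = -0.8505, q = Δφ/Δψ = 0.8391, d_rh = R√(Δφ²+q²Δλ²) = 16475.1 km
Excess = 16475.1 − 13388.0 = 3087.1 ≈ 3087 km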